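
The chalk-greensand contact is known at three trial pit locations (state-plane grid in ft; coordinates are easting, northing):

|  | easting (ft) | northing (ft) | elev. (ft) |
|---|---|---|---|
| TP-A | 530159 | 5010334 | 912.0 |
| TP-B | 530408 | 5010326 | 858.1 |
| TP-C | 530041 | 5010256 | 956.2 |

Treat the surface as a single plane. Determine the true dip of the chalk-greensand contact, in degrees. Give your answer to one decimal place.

Let the plane be z = a·easting + b·northing + c.
TP-B−TP-A: 249a − 8b = −53.9;  TP-C−TP-A: −118a − 78b = 44.2.
Solving gives a = −0.22379, b = −0.22811.
Gradient magnitude |∇z| = √(a² + b²) = √(0.05008 + 0.05203) = 0.31956.
True dip = arctan(0.31956) = 17.7°, dipping toward NE (azimuth ≈ 044°).

17.7°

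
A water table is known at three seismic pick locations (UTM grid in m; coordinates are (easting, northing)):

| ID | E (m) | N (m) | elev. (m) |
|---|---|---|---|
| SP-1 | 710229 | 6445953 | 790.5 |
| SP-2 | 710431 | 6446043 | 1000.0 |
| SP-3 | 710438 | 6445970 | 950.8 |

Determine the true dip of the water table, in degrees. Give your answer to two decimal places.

Two edge vectors: SP-1→SP-2 = (202, 90, 209.5), SP-1→SP-3 = (209, 17, 160.3).
Normal n = (SP-1→SP-2) × (SP-1→SP-3) = (10865.5, 11404.9, -15376).
So ∂z/∂E = −n_x/n_z = 0.70665 and ∂z/∂N = −n_y/n_z = 0.74173.
Gradient magnitude |∇z| = √(a² + b²) = √(0.49936 + 0.55017) = 1.02446.
True dip = arctan(1.02446) = 45.69°, dipping toward SW (azimuth ≈ 224°).

45.69°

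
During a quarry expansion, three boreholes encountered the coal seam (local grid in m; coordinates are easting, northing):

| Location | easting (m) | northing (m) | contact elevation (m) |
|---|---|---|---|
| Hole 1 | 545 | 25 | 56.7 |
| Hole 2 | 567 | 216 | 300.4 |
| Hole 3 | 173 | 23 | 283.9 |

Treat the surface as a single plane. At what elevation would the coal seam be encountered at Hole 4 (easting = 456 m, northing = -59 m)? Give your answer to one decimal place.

-1.5 m

Let the plane be z = a·easting + b·northing + c.
Hole 2−Hole 1: 22a + 191b = 243.7;  Hole 3−Hole 1: −372a − 2b = 227.2.
Solving gives a = −0.61800, b = 1.34710.
Then c = 56.7 − a·545 − b·25 = 359.83.
At (456, -59): z = −281.8 − 79.5 + 359.83 = -1.5 m.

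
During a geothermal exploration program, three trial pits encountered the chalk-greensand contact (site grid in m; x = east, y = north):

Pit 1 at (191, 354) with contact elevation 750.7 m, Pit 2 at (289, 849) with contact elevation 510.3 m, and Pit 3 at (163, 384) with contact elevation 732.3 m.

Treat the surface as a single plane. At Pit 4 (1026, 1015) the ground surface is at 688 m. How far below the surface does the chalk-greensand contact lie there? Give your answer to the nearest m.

Two edge vectors: Pit 1→Pit 2 = (98, 495, -240.4), Pit 1→Pit 3 = (-28, 30, -18.4).
Normal n = (Pit 1→Pit 2) × (Pit 1→Pit 3) = (-1896, 8534.4, 16800).
So ∂z/∂x = −n_x/n_z = 0.11286 and ∂z/∂y = −n_y/n_z = −0.50800.
Intercept c from Pit 1: 750.7 − 21.56 + 179.83 = 908.98.
At (1026, 1015): z_contact = 115.8 − 515.6 + 908.98 = 509.1 m.
Depth below ground = 688 − 509.1 = 179 m.

179 m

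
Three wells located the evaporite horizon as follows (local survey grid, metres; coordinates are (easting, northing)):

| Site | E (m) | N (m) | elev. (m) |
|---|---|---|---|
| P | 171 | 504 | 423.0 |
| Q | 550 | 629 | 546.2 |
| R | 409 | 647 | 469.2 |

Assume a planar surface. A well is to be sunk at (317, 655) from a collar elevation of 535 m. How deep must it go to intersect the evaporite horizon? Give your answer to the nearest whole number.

114 m

Let the plane be z = a·E + b·N + c.
Q−P: 379a + 125b = 123.2;  R−P: 238a + 143b = 46.2.
Solving gives a = 0.48442, b = −0.48316.
Then c = 423 − a·171 − b·504 = 583.68.
At (317, 655): z_contact = 153.6 − 316.5 + 583.68 = 420.8 m.
Depth below ground = 535 − 420.8 = 114 m.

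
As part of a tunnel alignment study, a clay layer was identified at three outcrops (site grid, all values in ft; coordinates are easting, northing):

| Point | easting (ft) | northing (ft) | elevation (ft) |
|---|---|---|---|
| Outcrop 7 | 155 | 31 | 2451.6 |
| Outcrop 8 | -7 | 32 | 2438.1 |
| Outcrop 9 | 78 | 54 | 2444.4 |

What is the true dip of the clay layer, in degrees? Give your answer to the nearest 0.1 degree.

5.1°

Let the plane be z = a·easting + b·northing + c.
Outcrop 8−Outcrop 7: −162a + 1b = −13.5;  Outcrop 9−Outcrop 7: −77a + 23b = −7.2.
Solving gives a = 0.08312, b = −0.03478.
Gradient magnitude |∇z| = √(a² + b²) = √(0.00691 + 0.00121) = 0.09010.
True dip = arctan(0.09010) = 5.1°, dipping toward WNW (azimuth ≈ 293°).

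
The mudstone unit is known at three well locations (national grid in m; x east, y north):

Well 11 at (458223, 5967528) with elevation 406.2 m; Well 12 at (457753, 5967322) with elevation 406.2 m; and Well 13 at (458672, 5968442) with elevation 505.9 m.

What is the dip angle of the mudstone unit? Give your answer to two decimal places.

8.63°

Let the plane be z = a·x + b·y + c.
Well 12−Well 11: −470a − 206b = 0;  Well 13−Well 11: 449a + 914b = 99.7.
Solving gives a = −0.06093, b = 0.13901.
Gradient magnitude |∇z| = √(a² + b²) = √(0.00371 + 0.01932) = 0.15178.
True dip = arctan(0.15178) = 8.63°, dipping toward SSE (azimuth ≈ 156°).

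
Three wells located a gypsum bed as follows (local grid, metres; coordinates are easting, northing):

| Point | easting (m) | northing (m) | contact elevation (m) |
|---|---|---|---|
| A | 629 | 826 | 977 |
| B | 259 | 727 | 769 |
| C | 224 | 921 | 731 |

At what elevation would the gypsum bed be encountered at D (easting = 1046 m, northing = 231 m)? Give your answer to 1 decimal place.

Let the plane be z = a·easting + b·northing + c.
B−A: −370a − 99b = −208;  C−A: −405a + 95b = −246.
Solving gives a = 0.586272, b = −0.090106.
Then c = 977 − a·629 − b·826 = 682.66.
At (1046, 231): z = 613.2 − 20.8 + 682.66 = 1275.1 m.

1275.1 m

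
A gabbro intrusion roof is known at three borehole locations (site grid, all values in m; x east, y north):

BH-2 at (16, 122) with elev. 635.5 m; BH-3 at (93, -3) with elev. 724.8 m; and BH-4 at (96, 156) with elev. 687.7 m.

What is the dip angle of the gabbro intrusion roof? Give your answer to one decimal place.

Let the plane be z = a·x + b·y + c.
BH-3−BH-2: 77a − 125b = 89.3;  BH-4−BH-2: 80a + 34b = 52.2.
Solving gives a = 0.75774, b = −0.24763.
Gradient magnitude |∇z| = √(a² + b²) = √(0.57417 + 0.06132) = 0.79718.
True dip = arctan(0.79718) = 38.6°, dipping toward WNW (azimuth ≈ 288°).

38.6°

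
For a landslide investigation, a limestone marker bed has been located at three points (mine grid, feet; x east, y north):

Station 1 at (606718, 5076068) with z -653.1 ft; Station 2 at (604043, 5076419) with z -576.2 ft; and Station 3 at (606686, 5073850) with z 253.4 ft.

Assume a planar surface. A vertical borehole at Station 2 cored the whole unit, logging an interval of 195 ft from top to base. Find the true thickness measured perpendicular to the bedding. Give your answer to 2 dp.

Let the plane be z = a·x + b·y + c.
Station 2−Station 1: −2675a + 351b = 76.9;  Station 3−Station 1: −32a − 2218b = 906.5.
Solving gives a = −0.08222, b = −0.40752.
|∇z| = √(a²+b²) = 0.41573, so dip δ = arctan(0.41573) = 22.57°.
True thickness = vertical thickness × cos δ = 195 × cos 22.57° = 180.06 ft.

180.06 ft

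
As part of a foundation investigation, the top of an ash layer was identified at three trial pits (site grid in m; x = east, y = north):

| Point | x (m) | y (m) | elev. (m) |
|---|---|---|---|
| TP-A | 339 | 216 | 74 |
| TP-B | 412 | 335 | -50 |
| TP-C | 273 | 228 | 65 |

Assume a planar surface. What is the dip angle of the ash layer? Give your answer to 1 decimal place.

45.4°

Let the plane be z = a·x + b·y + c.
TP-B−TP-A: 73a + 119b = −124;  TP-C−TP-A: −66a + 12b = −9.
Solving gives a = −0.04777, b = −1.01271.
Gradient magnitude |∇z| = √(a² + b²) = √(0.00228 + 1.02559) = 1.01384.
True dip = arctan(1.01384) = 45.4°, dipping toward N (azimuth ≈ 003°).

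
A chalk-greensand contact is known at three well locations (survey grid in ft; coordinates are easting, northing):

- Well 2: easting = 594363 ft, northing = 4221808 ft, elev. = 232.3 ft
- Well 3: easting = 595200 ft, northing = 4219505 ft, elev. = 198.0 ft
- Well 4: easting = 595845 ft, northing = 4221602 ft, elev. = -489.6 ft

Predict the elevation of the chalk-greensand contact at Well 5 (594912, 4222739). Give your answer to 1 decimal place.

-207.1 ft

Let the plane be z = a·easting + b·northing + c.
Well 3−Well 2: 837a − 2303b = −34.3;  Well 4−Well 2: 1482a − 206b = −721.9.
Solving gives a = −0.510849114, b = −0.170768870.
Then c = 232.3 − a·594363 − b·4221808 = 1024815.50.
At (594912, 4222739): z = −303910.3 − 721112.4 + 1024815.50 = -207.1 ft.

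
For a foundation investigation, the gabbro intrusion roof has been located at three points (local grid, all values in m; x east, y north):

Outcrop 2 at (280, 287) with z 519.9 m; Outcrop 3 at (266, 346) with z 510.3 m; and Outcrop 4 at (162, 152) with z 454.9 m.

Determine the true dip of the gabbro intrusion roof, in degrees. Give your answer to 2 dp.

Let the plane be z = a·x + b·y + c.
Outcrop 3−Outcrop 2: −14a + 59b = −9.6;  Outcrop 4−Outcrop 2: −118a − 135b = −65.
Solving gives a = 0.57964, b = −0.02517.
Gradient magnitude |∇z| = √(a² + b²) = √(0.33599 + 0.00063) = 0.58019.
True dip = arctan(0.58019) = 30.12°, dipping toward W (azimuth ≈ 272°).

30.12°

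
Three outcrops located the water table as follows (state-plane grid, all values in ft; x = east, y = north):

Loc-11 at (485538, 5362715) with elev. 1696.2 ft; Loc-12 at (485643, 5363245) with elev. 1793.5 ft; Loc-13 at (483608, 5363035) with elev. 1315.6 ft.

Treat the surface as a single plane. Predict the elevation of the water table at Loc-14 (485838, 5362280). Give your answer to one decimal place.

1701.5 ft

Let the plane be z = a·x + b·y + c.
Loc-12−Loc-11: 105a + 530b = 97.3;  Loc-13−Loc-11: −1930a + 320b = −380.6.
Solving gives a = 0.220401325, b = 0.139920492.
Then c = 1696.2 − a·485538 − b·5362715 = −855670.74.
At (485838, 5362280): z = 107079.3 + 750292.9 − 855670.74 = 1701.5 ft.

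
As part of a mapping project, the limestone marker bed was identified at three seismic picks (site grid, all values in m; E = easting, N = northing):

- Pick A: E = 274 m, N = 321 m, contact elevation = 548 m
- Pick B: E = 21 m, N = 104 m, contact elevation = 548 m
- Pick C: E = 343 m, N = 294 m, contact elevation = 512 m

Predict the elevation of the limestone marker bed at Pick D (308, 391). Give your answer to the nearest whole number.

Two edge vectors: Pick A→Pick B = (-253, -217, 0), Pick A→Pick C = (69, -27, -36).
Normal n = (Pick A→Pick B) × (Pick A→Pick C) = (7812, -9108, 21804).
So ∂z/∂E = −n_x/n_z = −0.35828 and ∂z/∂N = −n_y/n_z = 0.41772.
Intercept c from Pick A: 548 + 98.17 − 134.09 = 512.08.
At (308, 391): z = −110.4 + 163.3 + 512.08 = 565.1 m.

565 m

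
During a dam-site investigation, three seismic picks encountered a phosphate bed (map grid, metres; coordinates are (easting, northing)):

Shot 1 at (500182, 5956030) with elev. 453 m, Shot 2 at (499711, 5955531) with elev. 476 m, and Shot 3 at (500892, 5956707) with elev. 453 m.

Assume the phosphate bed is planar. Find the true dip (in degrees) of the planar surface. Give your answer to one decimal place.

Two edge vectors: Shot 1→Shot 2 = (-471, -499, 23), Shot 1→Shot 3 = (710, 677, 0).
Normal n = (Shot 1→Shot 2) × (Shot 1→Shot 3) = (-15571, 16330, 35423).
So ∂z/∂E = −n_x/n_z = 0.43957 and ∂z/∂N = −n_y/n_z = −0.46100.
Gradient magnitude |∇z| = √(a² + b²) = √(0.19322 + 0.21252) = 0.63698.
True dip = arctan(0.63698) = 32.5°, dipping toward NW (azimuth ≈ 316°).

32.5°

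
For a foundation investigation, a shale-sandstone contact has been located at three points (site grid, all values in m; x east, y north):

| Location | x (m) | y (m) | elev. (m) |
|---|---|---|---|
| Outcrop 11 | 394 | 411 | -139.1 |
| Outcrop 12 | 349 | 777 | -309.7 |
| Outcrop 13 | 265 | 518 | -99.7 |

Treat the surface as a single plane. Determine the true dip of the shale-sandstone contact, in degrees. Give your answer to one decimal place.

Two edge vectors: Outcrop 11→Outcrop 12 = (-45, 366, -170.6), Outcrop 11→Outcrop 13 = (-129, 107, 39.4).
Normal n = (Outcrop 11→Outcrop 12) × (Outcrop 11→Outcrop 13) = (32674.6, 23780.4, 42399).
So ∂z/∂x = −n_x/n_z = −0.77065 and ∂z/∂y = −n_y/n_z = −0.56087.
Gradient magnitude |∇z| = √(a² + b²) = √(0.59389 + 0.31458) = 0.95314.
True dip = arctan(0.95314) = 43.6°, dipping toward NE (azimuth ≈ 054°).

43.6°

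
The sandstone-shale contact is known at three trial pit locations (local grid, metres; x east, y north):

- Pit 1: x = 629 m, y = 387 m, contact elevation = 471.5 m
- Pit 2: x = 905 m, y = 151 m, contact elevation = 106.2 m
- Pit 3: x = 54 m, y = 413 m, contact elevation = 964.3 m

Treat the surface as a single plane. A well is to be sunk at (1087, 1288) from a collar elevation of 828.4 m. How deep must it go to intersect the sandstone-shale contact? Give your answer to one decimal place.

218.5 m

Let the plane be z = a·x + b·y + c.
Pit 2−Pit 1: 276a − 236b = −365.3;  Pit 3−Pit 1: −575a + 26b = 492.8.
Solving gives a = −0.830997, b = 0.576038.
Then c = 471.5 − a·629 − b·387 = 771.27.
At (1087, 1288): z_contact = −903.29 + 741.94 + 771.27 = 609.91 m.
Depth below ground = 828.4 − 609.91 = 218.5 m.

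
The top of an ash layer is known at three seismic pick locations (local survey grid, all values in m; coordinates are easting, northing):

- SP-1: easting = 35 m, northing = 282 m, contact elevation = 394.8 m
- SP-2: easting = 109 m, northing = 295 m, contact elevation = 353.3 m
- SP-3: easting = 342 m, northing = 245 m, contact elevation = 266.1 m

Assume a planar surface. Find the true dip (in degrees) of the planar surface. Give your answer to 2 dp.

34.03°

Let the plane be z = a·easting + b·northing + c.
SP-2−SP-1: 74a + 13b = −41.5;  SP-3−SP-1: 307a − 37b = −128.7.
Solving gives a = −0.47683, b = −0.47804.
Gradient magnitude |∇z| = √(a² + b²) = √(0.22737 + 0.22852) = 0.67519.
True dip = arctan(0.67519) = 34.03°, dipping toward NE (azimuth ≈ 045°).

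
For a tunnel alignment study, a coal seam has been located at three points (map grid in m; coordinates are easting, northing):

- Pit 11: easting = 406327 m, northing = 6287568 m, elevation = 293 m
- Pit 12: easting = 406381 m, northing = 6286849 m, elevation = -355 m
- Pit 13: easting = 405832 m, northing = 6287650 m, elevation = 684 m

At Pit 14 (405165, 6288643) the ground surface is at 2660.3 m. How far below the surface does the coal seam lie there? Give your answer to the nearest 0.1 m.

Let the plane be z = a·easting + b·northing + c.
Pit 12−Pit 11: 54a − 719b = −648;  Pit 13−Pit 11: −495a + 82b = 391.
Solving gives a = −0.648671179, b = 0.852533736.
Then c = 293 − a·406327 − b·6287568 = −5096498.22.
At (405165, 6288643): z_contact = −262818.86 + 5361280.31 − 5096498.22 = 1963.23 m.
Depth below ground = 2660.3 − 1963.23 = 697.1 m.

697.1 m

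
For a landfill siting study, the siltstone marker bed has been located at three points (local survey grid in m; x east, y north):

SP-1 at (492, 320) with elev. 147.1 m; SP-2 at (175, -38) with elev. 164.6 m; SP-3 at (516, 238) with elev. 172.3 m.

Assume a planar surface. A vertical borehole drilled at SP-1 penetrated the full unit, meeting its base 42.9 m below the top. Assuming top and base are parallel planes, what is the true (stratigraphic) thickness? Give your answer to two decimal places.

40.77 m

Let the plane be z = a·x + b·y + c.
SP-2−SP-1: −317a − 358b = 17.5;  SP-3−SP-1: 24a − 82b = 25.2.
Solving gives a = 0.21935, b = −0.24312.
|∇z| = √(a²+b²) = 0.32745, so dip δ = arctan(0.32745) = 18.13°.
True thickness = vertical thickness × cos δ = 42.9 × cos 18.13° = 40.77 m.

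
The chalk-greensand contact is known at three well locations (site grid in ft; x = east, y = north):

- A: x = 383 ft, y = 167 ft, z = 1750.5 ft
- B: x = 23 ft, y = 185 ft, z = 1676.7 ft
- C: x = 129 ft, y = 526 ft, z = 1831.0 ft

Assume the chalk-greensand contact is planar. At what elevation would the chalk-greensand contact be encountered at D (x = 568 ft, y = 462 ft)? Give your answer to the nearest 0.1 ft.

Let the plane be z = a·x + b·y + c.
B−A: −360a + 18b = −73.8;  C−A: −254a + 359b = 80.5.
Solving gives a = 0.22414, b = 0.38282.
Then c = 1750.5 − a·383 − b·167 = 1600.72.
At (568, 462): z = 127.3 + 176.9 + 1600.72 = 1904.9 ft.

1904.9 ft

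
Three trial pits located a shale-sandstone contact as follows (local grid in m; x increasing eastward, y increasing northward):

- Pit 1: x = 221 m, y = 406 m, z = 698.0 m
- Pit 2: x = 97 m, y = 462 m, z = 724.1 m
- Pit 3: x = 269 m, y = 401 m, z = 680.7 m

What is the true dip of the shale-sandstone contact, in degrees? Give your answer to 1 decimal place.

30.6°

Two edge vectors: Pit 1→Pit 2 = (-124, 56, 26.1), Pit 1→Pit 3 = (48, -5, -17.3).
Normal n = (Pit 1→Pit 2) × (Pit 1→Pit 3) = (-838.3, -892.4, -2068).
So ∂z/∂x = −n_x/n_z = −0.40537 and ∂z/∂y = −n_y/n_z = −0.43153.
Gradient magnitude |∇z| = √(a² + b²) = √(0.16432 + 0.18622) = 0.59206.
True dip = arctan(0.59206) = 30.6°, dipping toward NE (azimuth ≈ 043°).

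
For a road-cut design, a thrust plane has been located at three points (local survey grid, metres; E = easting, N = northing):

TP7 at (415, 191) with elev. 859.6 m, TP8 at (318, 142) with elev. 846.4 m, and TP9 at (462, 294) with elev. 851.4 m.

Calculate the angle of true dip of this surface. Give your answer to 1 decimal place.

Two edge vectors: TP7→TP8 = (-97, -49, -13.2), TP7→TP9 = (47, 103, -8.2).
Normal n = (TP7→TP8) × (TP7→TP9) = (1761.4, -1415.8, -7688).
So ∂z/∂E = −n_x/n_z = 0.22911 and ∂z/∂N = −n_y/n_z = −0.18416.
Gradient magnitude |∇z| = √(a² + b²) = √(0.05249 + 0.03391) = 0.29395.
True dip = arctan(0.29395) = 16.4°, dipping toward NW (azimuth ≈ 309°).

16.4°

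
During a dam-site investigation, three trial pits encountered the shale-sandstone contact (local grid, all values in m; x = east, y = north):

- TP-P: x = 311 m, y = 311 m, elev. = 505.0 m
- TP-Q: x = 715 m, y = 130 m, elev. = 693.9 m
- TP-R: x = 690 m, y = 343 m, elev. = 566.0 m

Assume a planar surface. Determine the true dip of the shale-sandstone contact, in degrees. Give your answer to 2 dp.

31.50°

Two edge vectors: TP-P→TP-Q = (404, -181, 188.9), TP-P→TP-R = (379, 32, 61).
Normal n = (TP-P→TP-Q) × (TP-P→TP-R) = (-17085.8, 46949.1, 81527).
So ∂z/∂x = −n_x/n_z = 0.20957 and ∂z/∂y = −n_y/n_z = −0.57587.
Gradient magnitude |∇z| = √(a² + b²) = √(0.04392 + 0.33163) = 0.61282.
True dip = arctan(0.61282) = 31.50°, dipping toward NNW (azimuth ≈ 340°).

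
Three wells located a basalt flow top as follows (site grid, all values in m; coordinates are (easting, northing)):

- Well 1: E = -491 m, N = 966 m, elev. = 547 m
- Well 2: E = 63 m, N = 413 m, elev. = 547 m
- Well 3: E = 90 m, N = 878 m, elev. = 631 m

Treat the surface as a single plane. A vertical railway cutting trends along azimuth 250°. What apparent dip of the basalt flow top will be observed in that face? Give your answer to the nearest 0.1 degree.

12.3°

Let the plane be z = a·E + b·N + c.
Well 2−Well 1: 554a − 553b = 0;  Well 3−Well 1: 581a − 88b = 84.
Solving gives a = 0.17044, b = 0.17075.
Unit vector along 250° is (sin 250°, cos 250°) = (-0.9397, -0.3420).
Slope in that direction = a·(-0.9397) + b·(-0.3420) = −0.21856.
Apparent dip = arctan|0.21856| = 12.3° (true dip is 13.6°, so apparent ≤ true as expected).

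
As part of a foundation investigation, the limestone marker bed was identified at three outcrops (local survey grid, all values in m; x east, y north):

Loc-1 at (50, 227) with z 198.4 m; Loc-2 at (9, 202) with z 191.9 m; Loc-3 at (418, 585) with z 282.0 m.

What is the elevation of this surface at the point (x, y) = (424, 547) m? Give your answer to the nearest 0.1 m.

Two edge vectors: Loc-1→Loc-2 = (-41, -25, -6.5), Loc-1→Loc-3 = (368, 358, 83.6).
Normal n = (Loc-1→Loc-2) × (Loc-1→Loc-3) = (237, 1035.6, -5478).
So ∂z/∂x = −n_x/n_z = 0.04326 and ∂z/∂y = −n_y/n_z = 0.18905.
Intercept c from Loc-1: 198.4 − 2.16 − 42.91 = 153.32.
At (424, 547): z = 18.3 + 103.4 + 153.32 = 275.1 m.

275.1 m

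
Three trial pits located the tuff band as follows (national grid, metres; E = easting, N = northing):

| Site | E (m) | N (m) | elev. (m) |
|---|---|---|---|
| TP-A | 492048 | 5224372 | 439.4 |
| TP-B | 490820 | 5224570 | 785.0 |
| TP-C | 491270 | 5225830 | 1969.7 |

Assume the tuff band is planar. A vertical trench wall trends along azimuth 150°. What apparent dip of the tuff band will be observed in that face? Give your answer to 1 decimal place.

42.4°

Two edge vectors: TP-A→TP-B = (-1228, 198, 345.6), TP-A→TP-C = (-778, 1458, 1530.3).
Normal n = (TP-A→TP-B) × (TP-A→TP-C) = (-200885.4, 1610331.6, -1636380).
So ∂z/∂E = −n_x/n_z = −0.12276 and ∂z/∂N = −n_y/n_z = 0.98408.
Unit vector along 150° is (sin 150°, cos 150°) = (0.5000, -0.8660).
Slope in that direction = a·(0.5000) + b·(-0.8660) = −0.91362.
Apparent dip = arctan|0.91362| = 42.4° (true dip is 44.8°, so apparent ≤ true as expected).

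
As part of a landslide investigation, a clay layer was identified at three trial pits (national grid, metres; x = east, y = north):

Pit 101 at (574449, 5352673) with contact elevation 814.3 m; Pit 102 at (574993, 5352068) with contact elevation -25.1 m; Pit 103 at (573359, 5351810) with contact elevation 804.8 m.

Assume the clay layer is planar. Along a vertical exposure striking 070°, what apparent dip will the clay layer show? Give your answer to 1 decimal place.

17.7°

Let the plane be z = a·x + b·y + c.
Pit 102−Pit 101: 544a − 605b = −839.4;  Pit 103−Pit 101: −1090a − 863b = −9.5.
Solving gives a = −0.63658, b = 0.81504.
Unit vector along 070° is (sin 70°, cos 70°) = (0.9397, 0.3420).
Slope in that direction = a·(0.9397) + b·(0.3420) = −0.31943.
Apparent dip = arctan|0.31943| = 17.7° (true dip is 46.0°, so apparent ≤ true as expected).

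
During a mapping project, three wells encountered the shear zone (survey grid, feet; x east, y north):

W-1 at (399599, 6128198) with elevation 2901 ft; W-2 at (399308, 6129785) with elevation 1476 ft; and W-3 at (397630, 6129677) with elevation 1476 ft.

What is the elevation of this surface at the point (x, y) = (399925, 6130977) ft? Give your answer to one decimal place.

Let the plane be z = a·x + b·y + c.
W-2−W-1: −291a + 1587b = −1425;  W-3−W-1: −1969a + 1479b = −1425.
Solving gives a = 0.057118171, b = −0.887447141.
Then c = 2901 − a·399599 − b·6128198 = 5418528.43.
At (399925, 6130977): z = 22843.0 − 5440918.0 + 5418528.43 = 453.4 ft.

453.4 ft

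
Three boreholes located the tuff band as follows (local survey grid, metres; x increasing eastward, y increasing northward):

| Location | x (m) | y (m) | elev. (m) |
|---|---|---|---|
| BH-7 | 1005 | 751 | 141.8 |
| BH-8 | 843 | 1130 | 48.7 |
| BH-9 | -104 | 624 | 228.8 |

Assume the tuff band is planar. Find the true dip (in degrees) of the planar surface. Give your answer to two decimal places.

15.13°

Two edge vectors: BH-7→BH-8 = (-162, 379, -93.1), BH-7→BH-9 = (-1109, -127, 87).
Normal n = (BH-7→BH-8) × (BH-7→BH-9) = (21149.3, 117341.9, 440885).
So ∂z/∂x = −n_x/n_z = −0.04797 and ∂z/∂y = −n_y/n_z = −0.26615.
Gradient magnitude |∇z| = √(a² + b²) = √(0.00230 + 0.07084) = 0.27044.
True dip = arctan(0.27044) = 15.13°, dipping toward N (azimuth ≈ 010°).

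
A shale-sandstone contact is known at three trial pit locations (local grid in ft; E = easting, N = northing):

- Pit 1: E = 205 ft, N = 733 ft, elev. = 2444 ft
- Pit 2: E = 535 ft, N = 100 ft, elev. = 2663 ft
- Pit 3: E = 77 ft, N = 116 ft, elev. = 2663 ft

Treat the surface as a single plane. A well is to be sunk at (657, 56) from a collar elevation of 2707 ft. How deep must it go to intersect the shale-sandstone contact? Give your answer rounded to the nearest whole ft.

30 ft

Let the plane be z = a·E + b·N + c.
Pit 2−Pit 1: 330a − 633b = 219;  Pit 3−Pit 1: −128a − 617b = 219.
Solving gives a = −0.01231, b = −0.35239.
Then c = 2444 − a·205 − b·733 = 2704.83.
At (657, 56): z_contact = −8.1 − 19.7 + 2704.83 = 2677.0 ft.
Depth below ground = 2707 − 2677.0 = 30 ft.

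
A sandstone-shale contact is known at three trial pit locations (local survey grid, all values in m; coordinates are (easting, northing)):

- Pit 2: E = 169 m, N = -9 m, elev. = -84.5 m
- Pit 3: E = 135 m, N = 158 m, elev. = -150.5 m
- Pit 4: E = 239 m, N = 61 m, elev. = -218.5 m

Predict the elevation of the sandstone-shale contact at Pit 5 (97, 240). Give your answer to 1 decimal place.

Two edge vectors: Pit 2→Pit 3 = (-34, 167, -66), Pit 2→Pit 4 = (70, 70, -134).
Normal n = (Pit 2→Pit 3) × (Pit 2→Pit 4) = (-17758, -9176, -14070).
So ∂z/∂E = −n_x/n_z = −1.26212 and ∂z/∂N = −n_y/n_z = −0.65217.
Intercept c from Pit 2: -84.5 + 213.30 − 5.87 = 122.93.
At (97, 240): z = −122.4 − 156.5 + 122.93 = -156.0 m.

-156.0 m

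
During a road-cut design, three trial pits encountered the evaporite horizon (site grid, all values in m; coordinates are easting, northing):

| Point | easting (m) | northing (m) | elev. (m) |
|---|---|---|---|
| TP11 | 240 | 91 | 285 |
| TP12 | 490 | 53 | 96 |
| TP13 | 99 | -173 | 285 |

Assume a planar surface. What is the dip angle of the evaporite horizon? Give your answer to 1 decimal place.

Two edge vectors: TP11→TP12 = (250, -38, -189), TP11→TP13 = (-141, -264, 0).
Normal n = (TP11→TP12) × (TP11→TP13) = (-49896, 26649, -71358).
So ∂z/∂easting = −n_x/n_z = −0.69923 and ∂z/∂northing = −n_y/n_z = 0.37345.
Gradient magnitude |∇z| = √(a² + b²) = √(0.48893 + 0.13947) = 0.79272.
True dip = arctan(0.79272) = 38.4°, dipping toward ESE (azimuth ≈ 118°).

38.4°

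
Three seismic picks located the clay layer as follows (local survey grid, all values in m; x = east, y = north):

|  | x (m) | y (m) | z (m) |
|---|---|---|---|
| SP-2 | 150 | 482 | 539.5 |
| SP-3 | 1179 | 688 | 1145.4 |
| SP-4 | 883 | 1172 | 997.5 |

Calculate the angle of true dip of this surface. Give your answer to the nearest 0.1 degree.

Two edge vectors: SP-2→SP-3 = (1029, 206, 605.9), SP-2→SP-4 = (733, 690, 458).
Normal n = (SP-2→SP-3) × (SP-2→SP-4) = (-323723, -27157.3, 559012).
So ∂z/∂x = −n_x/n_z = 0.57910 and ∂z/∂y = −n_y/n_z = 0.04858.
Gradient magnitude |∇z| = √(a² + b²) = √(0.33536 + 0.00236) = 0.58113.
True dip = arctan(0.58113) = 30.2°, dipping toward W (azimuth ≈ 265°).

30.2°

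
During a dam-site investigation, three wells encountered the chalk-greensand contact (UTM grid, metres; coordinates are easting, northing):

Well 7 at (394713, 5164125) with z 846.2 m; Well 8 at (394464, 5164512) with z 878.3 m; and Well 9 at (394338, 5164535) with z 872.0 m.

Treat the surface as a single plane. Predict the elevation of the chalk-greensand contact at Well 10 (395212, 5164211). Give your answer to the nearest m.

894 m

Let the plane be z = a·easting + b·northing + c.
Well 8−Well 7: −249a + 387b = 32.1;  Well 9−Well 7: −375a + 410b = 25.8.
Solving gives a = 0.07380969, b = 0.13043569.
Then c = 846.2 − a·394713 − b·5164125 = −701873.66.
At (395212, 5164211): z = 29170.5 + 673597.4 − 701873.66 = 894.2 m.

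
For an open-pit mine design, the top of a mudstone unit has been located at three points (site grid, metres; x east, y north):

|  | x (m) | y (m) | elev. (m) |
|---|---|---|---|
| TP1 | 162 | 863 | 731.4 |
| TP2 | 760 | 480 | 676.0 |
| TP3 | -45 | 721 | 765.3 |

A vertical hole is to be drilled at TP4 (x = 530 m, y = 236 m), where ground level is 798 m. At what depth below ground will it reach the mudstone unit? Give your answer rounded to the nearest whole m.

Two edge vectors: TP1→TP2 = (598, -383, -55.4), TP1→TP3 = (-207, -142, 33.9).
Normal n = (TP1→TP2) × (TP1→TP3) = (-20850.5, -8804.4, -164197).
So ∂z/∂x = −n_x/n_z = −0.12698 and ∂z/∂y = −n_y/n_z = −0.05362.
Intercept c from TP1: 731.4 + 20.57 + 46.27 = 798.25.
At (530, 236): z_contact = −67.3 − 12.7 + 798.25 = 718.3 m.
Depth below ground = 798 − 718.3 = 80 m.

80 m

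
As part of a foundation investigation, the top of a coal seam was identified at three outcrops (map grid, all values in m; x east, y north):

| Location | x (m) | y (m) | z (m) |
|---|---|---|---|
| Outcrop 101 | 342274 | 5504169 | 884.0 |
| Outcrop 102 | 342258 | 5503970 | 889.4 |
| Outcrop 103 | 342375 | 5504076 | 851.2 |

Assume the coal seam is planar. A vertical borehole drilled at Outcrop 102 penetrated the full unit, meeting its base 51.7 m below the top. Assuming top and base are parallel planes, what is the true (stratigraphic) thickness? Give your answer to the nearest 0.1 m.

49.2 m

Let the plane be z = a·x + b·y + c.
Outcrop 102−Outcrop 101: −16a − 199b = 5.4;  Outcrop 103−Outcrop 101: 101a − 93b = −32.8.
Solving gives a = −0.32563, b = −0.00095.
|∇z| = √(a²+b²) = 0.32563, so dip δ = arctan(0.32563) = 18.04°.
True thickness = vertical thickness × cos δ = 51.7 × cos 18.04° = 49.2 m.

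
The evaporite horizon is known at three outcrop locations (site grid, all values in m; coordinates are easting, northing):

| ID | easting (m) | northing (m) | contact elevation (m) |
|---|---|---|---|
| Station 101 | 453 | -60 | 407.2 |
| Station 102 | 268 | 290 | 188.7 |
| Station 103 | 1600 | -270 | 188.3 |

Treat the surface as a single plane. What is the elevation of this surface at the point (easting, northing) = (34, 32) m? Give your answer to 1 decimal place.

Let the plane be z = a·easting + b·northing + c.
Station 102−Station 101: −185a + 350b = −218.5;  Station 103−Station 101: 1147a − 210b = −218.9.
Solving gives a = −0.337838, b = −0.802857.
Then c = 407.2 − a·453 − b·-60 = 512.07.
At (34, 32): z = −11.5 − 25.7 + 512.07 = 474.9 m.

474.9 m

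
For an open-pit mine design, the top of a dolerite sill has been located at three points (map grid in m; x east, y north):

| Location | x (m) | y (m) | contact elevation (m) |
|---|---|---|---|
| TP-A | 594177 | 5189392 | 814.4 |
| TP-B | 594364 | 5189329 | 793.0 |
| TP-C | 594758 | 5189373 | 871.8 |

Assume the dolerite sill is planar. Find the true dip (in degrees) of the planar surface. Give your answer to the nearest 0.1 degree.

Let the plane be z = a·x + b·y + c.
TP-B−TP-A: 187a − 63b = −21.4;  TP-C−TP-A: 581a − 19b = 57.4.
Solving gives a = 0.12172, b = 0.70097.
Gradient magnitude |∇z| = √(a² + b²) = √(0.01482 + 0.49136) = 0.71146.
True dip = arctan(0.71146) = 35.4°, dipping toward S (azimuth ≈ 190°).

35.4°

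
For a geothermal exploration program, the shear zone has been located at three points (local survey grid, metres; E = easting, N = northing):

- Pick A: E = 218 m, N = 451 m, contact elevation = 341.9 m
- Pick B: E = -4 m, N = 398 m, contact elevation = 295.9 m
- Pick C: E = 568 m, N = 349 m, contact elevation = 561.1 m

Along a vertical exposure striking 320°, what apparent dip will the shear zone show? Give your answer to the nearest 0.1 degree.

Two edge vectors: Pick A→Pick B = (-222, -53, -46), Pick A→Pick C = (350, -102, 219.2).
Normal n = (Pick A→Pick B) × (Pick A→Pick C) = (-16309.6, 32562.4, 41194).
So ∂z/∂E = −n_x/n_z = 0.39592 and ∂z/∂N = −n_y/n_z = −0.79046.
Unit vector along 320° is (sin 320°, cos 320°) = (-0.6428, 0.7660).
Slope in that direction = a·(-0.6428) + b·(0.7660) = −0.86002.
Apparent dip = arctan|0.86002| = 40.7° (true dip is 41.5°, so apparent ≤ true as expected).

40.7°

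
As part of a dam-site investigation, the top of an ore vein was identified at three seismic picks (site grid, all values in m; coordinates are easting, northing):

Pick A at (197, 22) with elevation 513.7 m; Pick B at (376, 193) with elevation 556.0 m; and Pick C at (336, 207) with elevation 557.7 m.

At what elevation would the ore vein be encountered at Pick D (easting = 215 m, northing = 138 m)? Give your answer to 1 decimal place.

539.1 m

Let the plane be z = a·easting + b·northing + c.
Pick B−Pick A: 179a + 171b = 42.3;  Pick C−Pick A: 139a + 185b = 44.
Solving gives a = 0.03226, b = 0.21360.
Then c = 513.7 − a·197 − b·22 = 502.65.
At (215, 138): z = 6.9 + 29.5 + 502.65 = 539.1 m.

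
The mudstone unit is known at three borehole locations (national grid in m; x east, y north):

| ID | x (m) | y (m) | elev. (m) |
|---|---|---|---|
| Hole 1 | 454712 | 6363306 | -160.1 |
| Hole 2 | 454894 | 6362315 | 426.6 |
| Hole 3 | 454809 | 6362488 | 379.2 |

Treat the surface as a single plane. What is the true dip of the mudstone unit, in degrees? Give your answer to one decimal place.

52.3°

Let the plane be z = a·x + b·y + c.
Hole 2−Hole 1: 182a − 991b = 586.7;  Hole 3−Hole 1: 97a − 818b = 539.3.
Solving gives a = −1.03368, b = −0.78187.
Gradient magnitude |∇z| = √(a² + b²) = √(1.06850 + 0.61132) = 1.29608.
True dip = arctan(1.29608) = 52.3°, dipping toward NE (azimuth ≈ 053°).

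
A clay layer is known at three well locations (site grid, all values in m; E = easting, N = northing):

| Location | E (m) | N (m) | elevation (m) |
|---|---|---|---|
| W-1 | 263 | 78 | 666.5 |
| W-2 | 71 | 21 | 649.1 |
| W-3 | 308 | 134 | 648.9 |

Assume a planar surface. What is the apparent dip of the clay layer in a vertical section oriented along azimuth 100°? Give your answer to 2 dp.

18.06°

Let the plane be z = a·E + b·N + c.
W-2−W-1: −192a − 57b = −17.4;  W-3−W-1: 45a + 56b = −17.6.
Solving gives a = 0.24155, b = −0.50839.
Unit vector along 100° is (sin 100°, cos 100°) = (0.9848, -0.1736).
Slope in that direction = a·(0.9848) + b·(-0.1736) = 0.32617.
Apparent dip = arctan|0.32617| = 18.06° (true dip is 29.4°, so apparent ≤ true as expected).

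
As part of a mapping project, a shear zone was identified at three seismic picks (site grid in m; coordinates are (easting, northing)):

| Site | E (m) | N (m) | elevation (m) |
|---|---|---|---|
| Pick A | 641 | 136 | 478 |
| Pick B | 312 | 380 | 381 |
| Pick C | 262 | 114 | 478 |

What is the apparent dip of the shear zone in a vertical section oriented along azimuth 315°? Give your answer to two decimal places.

Let the plane be z = a·E + b·N + c.
Pick B−Pick A: −329a + 244b = −97;  Pick C−Pick A: −379a − 22b = 0.
Solving gives a = 0.02140, b = −0.36868.
Unit vector along 315° is (sin 315°, cos 315°) = (-0.7071, 0.7071).
Slope in that direction = a·(-0.7071) + b·(0.7071) = −0.27583.
Apparent dip = arctan|0.27583| = 15.42° (true dip is 20.3°, so apparent ≤ true as expected).

15.42°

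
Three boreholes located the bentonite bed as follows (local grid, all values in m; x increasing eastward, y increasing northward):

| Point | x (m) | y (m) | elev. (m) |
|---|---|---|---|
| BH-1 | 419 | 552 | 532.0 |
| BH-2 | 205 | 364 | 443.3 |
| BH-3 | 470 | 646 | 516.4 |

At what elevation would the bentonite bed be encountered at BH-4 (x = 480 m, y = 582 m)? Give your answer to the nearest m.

575 m

Let the plane be z = a·x + b·y + c.
BH-2−BH-1: −214a − 188b = −88.7;  BH-3−BH-1: 51a + 94b = −15.6.
Solving gives a = 1.07054, b = −0.74678.
Then c = 532 − a·419 − b·552 = 495.67.
At (480, 582): z = 513.9 − 434.6 + 495.67 = 574.9 m.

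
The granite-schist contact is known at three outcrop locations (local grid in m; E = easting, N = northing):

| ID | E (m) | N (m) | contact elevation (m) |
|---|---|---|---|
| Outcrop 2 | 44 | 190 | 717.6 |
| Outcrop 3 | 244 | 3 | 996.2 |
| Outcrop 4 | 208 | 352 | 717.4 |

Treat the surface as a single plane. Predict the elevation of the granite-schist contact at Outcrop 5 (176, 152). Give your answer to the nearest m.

840 m

Let the plane be z = a·E + b·N + c.
Outcrop 3−Outcrop 2: 200a − 187b = 278.6;  Outcrop 4−Outcrop 2: 164a + 162b = −0.2.
Solving gives a = 0.71503, b = −0.72510.
Then c = 717.6 − a·44 − b·190 = 823.91.
At (176, 152): z = 125.8 − 110.2 + 823.91 = 839.5 m.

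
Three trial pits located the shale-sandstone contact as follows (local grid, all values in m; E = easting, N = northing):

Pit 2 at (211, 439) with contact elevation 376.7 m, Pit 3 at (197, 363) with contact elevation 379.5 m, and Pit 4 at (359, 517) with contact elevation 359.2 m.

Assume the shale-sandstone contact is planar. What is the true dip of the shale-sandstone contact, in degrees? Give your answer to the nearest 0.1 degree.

6.3°

Two edge vectors: Pit 2→Pit 3 = (-14, -76, 2.8), Pit 2→Pit 4 = (148, 78, -17.5).
Normal n = (Pit 2→Pit 3) × (Pit 2→Pit 4) = (1111.6, 169.4, 10156).
So ∂z/∂E = −n_x/n_z = −0.10945 and ∂z/∂N = −n_y/n_z = −0.01668.
Gradient magnitude |∇z| = √(a² + b²) = √(0.01198 + 0.00028) = 0.11072.
True dip = arctan(0.11072) = 6.3°, dipping toward E (azimuth ≈ 081°).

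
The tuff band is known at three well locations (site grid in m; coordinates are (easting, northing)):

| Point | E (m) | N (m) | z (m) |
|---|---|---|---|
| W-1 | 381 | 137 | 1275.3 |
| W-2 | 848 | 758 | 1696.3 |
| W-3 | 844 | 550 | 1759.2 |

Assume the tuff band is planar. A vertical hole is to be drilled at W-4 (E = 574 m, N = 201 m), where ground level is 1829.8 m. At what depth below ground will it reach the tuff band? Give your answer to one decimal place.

Two edge vectors: W-1→W-2 = (467, 621, 421), W-1→W-3 = (463, 413, 483.9).
Normal n = (W-1→W-2) × (W-1→W-3) = (126628.9, -31058.3, -94652).
So ∂z/∂E = −n_x/n_z = 1.33784 and ∂z/∂N = −n_y/n_z = −0.32813.
Intercept c from W-1: 1275.3 − 509.72 + 44.95 = 810.54.
At (574, 201): z_contact = 767.92 − 65.95 + 810.54 = 1512.50 m.
Depth below ground = 1829.8 − 1512.50 = 317.3 m.

317.3 m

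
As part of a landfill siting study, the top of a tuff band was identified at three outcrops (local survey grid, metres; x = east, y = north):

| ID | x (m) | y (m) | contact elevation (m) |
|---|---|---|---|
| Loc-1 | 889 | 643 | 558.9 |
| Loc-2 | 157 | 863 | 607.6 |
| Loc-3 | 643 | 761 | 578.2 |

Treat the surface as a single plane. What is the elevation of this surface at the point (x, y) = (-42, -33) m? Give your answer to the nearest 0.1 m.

Let the plane be z = a·x + b·y + c.
Loc-2−Loc-1: −732a + 220b = 48.7;  Loc-3−Loc-1: −246a + 118b = 19.3.
Solving gives a = −0.04652, b = 0.06657.
Then c = 558.9 − a·889 − b·643 = 557.45.
At (-42, -33): z = 2.0 − 2.2 + 557.45 = 557.2 m.

557.2 m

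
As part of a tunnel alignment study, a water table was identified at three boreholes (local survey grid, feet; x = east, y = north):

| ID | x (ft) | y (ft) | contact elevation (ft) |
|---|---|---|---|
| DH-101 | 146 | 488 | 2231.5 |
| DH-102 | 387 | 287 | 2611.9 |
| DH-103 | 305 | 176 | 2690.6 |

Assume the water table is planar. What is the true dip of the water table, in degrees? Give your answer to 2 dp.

52.67°

Let the plane be z = a·x + b·y + c.
DH-102−DH-101: 241a − 201b = 380.4;  DH-103−DH-101: 159a − 312b = 459.1.
Solving gives a = 0.61078, b = −1.16021.
Gradient magnitude |∇z| = √(a² + b²) = √(0.37305 + 1.34609) = 1.31116.
True dip = arctan(1.31116) = 52.67°, dipping toward NNW (azimuth ≈ 332°).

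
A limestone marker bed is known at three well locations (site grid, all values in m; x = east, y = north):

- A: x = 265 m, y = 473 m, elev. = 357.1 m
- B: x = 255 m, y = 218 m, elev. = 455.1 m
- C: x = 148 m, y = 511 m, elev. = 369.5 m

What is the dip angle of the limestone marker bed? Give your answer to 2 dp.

Let the plane be z = a·x + b·y + c.
B−A: −10a − 255b = 98;  C−A: −117a + 38b = 12.4.
Solving gives a = −0.22790, b = −0.37538.
Gradient magnitude |∇z| = √(a² + b²) = √(0.05194 + 0.14091) = 0.43914.
True dip = arctan(0.43914) = 23.71°, dipping toward NNE (azimuth ≈ 031°).

23.71°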